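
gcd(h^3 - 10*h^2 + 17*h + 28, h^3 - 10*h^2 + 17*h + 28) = h^3 - 10*h^2 + 17*h + 28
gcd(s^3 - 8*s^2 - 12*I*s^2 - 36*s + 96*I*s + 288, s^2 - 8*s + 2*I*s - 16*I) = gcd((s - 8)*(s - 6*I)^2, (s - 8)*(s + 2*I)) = s - 8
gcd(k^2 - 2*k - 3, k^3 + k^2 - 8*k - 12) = k - 3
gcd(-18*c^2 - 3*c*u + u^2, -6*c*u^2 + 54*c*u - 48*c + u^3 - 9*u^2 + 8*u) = -6*c + u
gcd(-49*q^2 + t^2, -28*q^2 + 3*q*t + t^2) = 7*q + t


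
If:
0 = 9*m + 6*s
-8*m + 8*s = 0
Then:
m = 0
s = 0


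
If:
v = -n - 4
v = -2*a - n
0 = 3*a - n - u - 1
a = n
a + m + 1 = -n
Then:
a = 2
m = -5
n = 2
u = 3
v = -6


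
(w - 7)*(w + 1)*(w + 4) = w^3 - 2*w^2 - 31*w - 28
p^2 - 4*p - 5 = (p - 5)*(p + 1)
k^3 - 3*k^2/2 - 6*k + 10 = (k - 2)^2*(k + 5/2)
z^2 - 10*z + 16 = (z - 8)*(z - 2)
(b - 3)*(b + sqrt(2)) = b^2 - 3*b + sqrt(2)*b - 3*sqrt(2)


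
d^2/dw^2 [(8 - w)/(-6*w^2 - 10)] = 3*(12*w^2*(w - 8) + (8 - 3*w)*(3*w^2 + 5))/(3*w^2 + 5)^3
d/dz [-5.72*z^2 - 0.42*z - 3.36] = -11.44*z - 0.42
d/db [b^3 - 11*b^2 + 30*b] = 3*b^2 - 22*b + 30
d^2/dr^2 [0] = 0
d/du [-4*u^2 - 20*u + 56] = -8*u - 20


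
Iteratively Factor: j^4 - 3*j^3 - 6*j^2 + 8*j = (j + 2)*(j^3 - 5*j^2 + 4*j) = (j - 4)*(j + 2)*(j^2 - j) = j*(j - 4)*(j + 2)*(j - 1)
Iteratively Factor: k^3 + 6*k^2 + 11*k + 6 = (k + 3)*(k^2 + 3*k + 2) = (k + 1)*(k + 3)*(k + 2)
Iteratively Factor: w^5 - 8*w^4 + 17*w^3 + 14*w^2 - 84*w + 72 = (w - 3)*(w^4 - 5*w^3 + 2*w^2 + 20*w - 24) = (w - 3)*(w - 2)*(w^3 - 3*w^2 - 4*w + 12) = (w - 3)^2*(w - 2)*(w^2 - 4) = (w - 3)^2*(w - 2)*(w + 2)*(w - 2)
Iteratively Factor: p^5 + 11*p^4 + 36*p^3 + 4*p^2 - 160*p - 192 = (p + 2)*(p^4 + 9*p^3 + 18*p^2 - 32*p - 96) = (p + 2)*(p + 3)*(p^3 + 6*p^2 - 32) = (p - 2)*(p + 2)*(p + 3)*(p^2 + 8*p + 16) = (p - 2)*(p + 2)*(p + 3)*(p + 4)*(p + 4)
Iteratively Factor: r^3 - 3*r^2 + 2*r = (r - 2)*(r^2 - r) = r*(r - 2)*(r - 1)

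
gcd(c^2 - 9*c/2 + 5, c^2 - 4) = c - 2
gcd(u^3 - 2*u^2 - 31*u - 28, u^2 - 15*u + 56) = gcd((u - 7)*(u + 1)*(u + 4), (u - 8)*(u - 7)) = u - 7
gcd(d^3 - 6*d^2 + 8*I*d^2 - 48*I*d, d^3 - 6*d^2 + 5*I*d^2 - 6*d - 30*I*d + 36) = d - 6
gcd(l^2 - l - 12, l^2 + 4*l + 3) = l + 3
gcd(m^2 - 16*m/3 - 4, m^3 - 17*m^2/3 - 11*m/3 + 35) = 1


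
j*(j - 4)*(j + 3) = j^3 - j^2 - 12*j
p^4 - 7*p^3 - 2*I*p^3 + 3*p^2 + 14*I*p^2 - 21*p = p*(p - 7)*(p - 3*I)*(p + I)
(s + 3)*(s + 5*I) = s^2 + 3*s + 5*I*s + 15*I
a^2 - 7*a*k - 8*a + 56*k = (a - 8)*(a - 7*k)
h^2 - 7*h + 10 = (h - 5)*(h - 2)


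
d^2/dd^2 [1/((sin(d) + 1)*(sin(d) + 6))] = (-4*sin(d)^3 - 17*sin(d)^2 - 2*sin(d) + 86)/((sin(d) + 1)^2*(sin(d) + 6)^3)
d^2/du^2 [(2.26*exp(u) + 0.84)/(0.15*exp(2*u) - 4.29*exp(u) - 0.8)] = (0.05085*exp(4*u) + 1.52991*exp(3*u) + 0.0055799999999806*exp(2*u) + 8.106324*exp(u) - 1.43648)*exp(u)/(0.003375*exp(6*u) - 0.289575*exp(5*u) + 8.227845*exp(4*u) - 75.864789*exp(3*u) - 43.88184*exp(2*u) - 8.2368*exp(u) - 0.512)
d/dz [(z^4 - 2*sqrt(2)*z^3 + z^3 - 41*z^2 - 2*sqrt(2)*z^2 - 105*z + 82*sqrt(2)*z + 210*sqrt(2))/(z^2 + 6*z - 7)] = (2*z^5 - 2*sqrt(2)*z^4 + 19*z^4 - 24*sqrt(2)*z^3 - 16*z^3 - 162*z^2 - 52*sqrt(2)*z^2 - 392*sqrt(2)*z + 574*z - 1834*sqrt(2) + 735)/(z^4 + 12*z^3 + 22*z^2 - 84*z + 49)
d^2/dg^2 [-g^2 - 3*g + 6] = -2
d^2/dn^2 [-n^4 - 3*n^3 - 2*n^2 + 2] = -12*n^2 - 18*n - 4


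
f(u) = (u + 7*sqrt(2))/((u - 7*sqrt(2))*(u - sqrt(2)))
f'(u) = 1/((u - 7*sqrt(2))*(u - sqrt(2))) - (u + 7*sqrt(2))/((u - 7*sqrt(2))*(u - sqrt(2))^2) - (u + 7*sqrt(2))/((u - 7*sqrt(2))^2*(u - sqrt(2))) = (-u^2 - 14*sqrt(2)*u + 126)/(u^4 - 16*sqrt(2)*u^3 + 156*u^2 - 224*sqrt(2)*u + 196)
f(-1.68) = 0.23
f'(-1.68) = 0.12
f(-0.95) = 0.35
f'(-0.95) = 0.22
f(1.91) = -2.98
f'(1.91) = 5.39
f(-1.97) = 0.20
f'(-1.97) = 0.10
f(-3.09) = 0.12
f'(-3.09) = 0.05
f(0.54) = 1.28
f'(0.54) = 1.72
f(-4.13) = 0.07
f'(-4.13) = 0.03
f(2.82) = -1.28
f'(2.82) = 0.63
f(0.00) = 0.71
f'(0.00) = 0.64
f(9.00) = -2.77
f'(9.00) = -2.86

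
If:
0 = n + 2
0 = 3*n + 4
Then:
No Solution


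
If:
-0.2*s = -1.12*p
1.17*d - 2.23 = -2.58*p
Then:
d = 1.90598290598291 - 0.393772893772894*s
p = 0.178571428571429*s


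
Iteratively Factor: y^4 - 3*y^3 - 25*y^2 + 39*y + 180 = (y - 4)*(y^3 + y^2 - 21*y - 45) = (y - 4)*(y + 3)*(y^2 - 2*y - 15) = (y - 5)*(y - 4)*(y + 3)*(y + 3)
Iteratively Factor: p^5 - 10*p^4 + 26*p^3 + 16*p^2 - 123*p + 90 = (p - 5)*(p^4 - 5*p^3 + p^2 + 21*p - 18) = (p - 5)*(p - 3)*(p^3 - 2*p^2 - 5*p + 6) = (p - 5)*(p - 3)^2*(p^2 + p - 2) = (p - 5)*(p - 3)^2*(p - 1)*(p + 2)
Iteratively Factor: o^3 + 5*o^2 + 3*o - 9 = (o + 3)*(o^2 + 2*o - 3) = (o - 1)*(o + 3)*(o + 3)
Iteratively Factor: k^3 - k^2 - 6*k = (k + 2)*(k^2 - 3*k) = (k - 3)*(k + 2)*(k)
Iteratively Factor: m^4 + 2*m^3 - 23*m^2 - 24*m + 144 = (m - 3)*(m^3 + 5*m^2 - 8*m - 48) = (m - 3)*(m + 4)*(m^2 + m - 12) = (m - 3)^2*(m + 4)*(m + 4)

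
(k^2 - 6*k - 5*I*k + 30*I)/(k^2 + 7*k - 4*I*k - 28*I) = (k^2 - k*(6 + 5*I) + 30*I)/(k^2 + k*(7 - 4*I) - 28*I)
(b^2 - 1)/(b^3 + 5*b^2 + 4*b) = (b - 1)/(b*(b + 4))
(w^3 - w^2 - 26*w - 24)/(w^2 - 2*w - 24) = w + 1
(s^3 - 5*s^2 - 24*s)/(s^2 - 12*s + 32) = s*(s + 3)/(s - 4)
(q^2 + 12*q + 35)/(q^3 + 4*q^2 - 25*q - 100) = (q + 7)/(q^2 - q - 20)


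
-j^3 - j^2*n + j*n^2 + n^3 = (-j + n)*(j + n)^2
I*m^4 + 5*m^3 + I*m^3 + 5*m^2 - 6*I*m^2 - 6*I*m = m*(m - 3*I)*(m - 2*I)*(I*m + I)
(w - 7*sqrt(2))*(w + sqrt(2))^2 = w^3 - 5*sqrt(2)*w^2 - 26*w - 14*sqrt(2)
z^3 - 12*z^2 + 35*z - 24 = (z - 8)*(z - 3)*(z - 1)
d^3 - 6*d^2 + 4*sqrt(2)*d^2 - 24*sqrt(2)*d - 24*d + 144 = (d - 6)*(d - 2*sqrt(2))*(d + 6*sqrt(2))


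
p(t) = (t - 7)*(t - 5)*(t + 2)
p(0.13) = 71.26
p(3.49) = 29.10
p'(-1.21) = 39.59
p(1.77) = 63.69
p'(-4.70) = 171.27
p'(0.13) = 8.45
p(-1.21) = 40.28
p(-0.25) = 66.61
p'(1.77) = -15.00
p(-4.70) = -306.42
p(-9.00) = -1568.00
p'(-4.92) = 182.02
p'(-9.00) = 434.00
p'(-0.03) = 11.60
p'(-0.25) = 16.19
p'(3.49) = -22.26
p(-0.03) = 69.66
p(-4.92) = -345.28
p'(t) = (t - 7)*(t - 5) + (t - 7)*(t + 2) + (t - 5)*(t + 2)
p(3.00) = 40.00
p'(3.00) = -22.00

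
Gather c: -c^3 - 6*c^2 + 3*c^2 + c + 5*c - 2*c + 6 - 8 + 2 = -c^3 - 3*c^2 + 4*c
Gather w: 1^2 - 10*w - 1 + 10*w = 0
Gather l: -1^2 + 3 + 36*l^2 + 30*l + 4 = 36*l^2 + 30*l + 6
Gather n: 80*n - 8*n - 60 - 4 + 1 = 72*n - 63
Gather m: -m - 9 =-m - 9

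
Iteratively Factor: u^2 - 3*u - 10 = (u + 2)*(u - 5)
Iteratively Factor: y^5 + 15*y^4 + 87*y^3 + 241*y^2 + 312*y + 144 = (y + 4)*(y^4 + 11*y^3 + 43*y^2 + 69*y + 36) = (y + 3)*(y + 4)*(y^3 + 8*y^2 + 19*y + 12) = (y + 3)^2*(y + 4)*(y^2 + 5*y + 4) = (y + 3)^2*(y + 4)^2*(y + 1)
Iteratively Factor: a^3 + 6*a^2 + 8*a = (a + 4)*(a^2 + 2*a) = (a + 2)*(a + 4)*(a)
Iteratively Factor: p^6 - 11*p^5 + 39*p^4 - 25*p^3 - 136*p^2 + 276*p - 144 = (p - 4)*(p^5 - 7*p^4 + 11*p^3 + 19*p^2 - 60*p + 36) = (p - 4)*(p - 3)*(p^4 - 4*p^3 - p^2 + 16*p - 12) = (p - 4)*(p - 3)*(p + 2)*(p^3 - 6*p^2 + 11*p - 6) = (p - 4)*(p - 3)^2*(p + 2)*(p^2 - 3*p + 2) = (p - 4)*(p - 3)^2*(p - 2)*(p + 2)*(p - 1)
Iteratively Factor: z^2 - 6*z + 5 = (z - 1)*(z - 5)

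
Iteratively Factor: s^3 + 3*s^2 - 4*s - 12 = (s + 3)*(s^2 - 4) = (s - 2)*(s + 3)*(s + 2)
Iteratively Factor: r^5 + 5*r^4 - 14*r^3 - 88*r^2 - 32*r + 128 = (r - 4)*(r^4 + 9*r^3 + 22*r^2 - 32) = (r - 4)*(r + 4)*(r^3 + 5*r^2 + 2*r - 8) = (r - 4)*(r - 1)*(r + 4)*(r^2 + 6*r + 8) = (r - 4)*(r - 1)*(r + 4)^2*(r + 2)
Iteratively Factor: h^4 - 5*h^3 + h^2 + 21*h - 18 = (h - 3)*(h^3 - 2*h^2 - 5*h + 6) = (h - 3)*(h - 1)*(h^2 - h - 6) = (h - 3)^2*(h - 1)*(h + 2)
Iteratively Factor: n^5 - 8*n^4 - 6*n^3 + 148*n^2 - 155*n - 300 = (n + 4)*(n^4 - 12*n^3 + 42*n^2 - 20*n - 75) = (n + 1)*(n + 4)*(n^3 - 13*n^2 + 55*n - 75) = (n - 5)*(n + 1)*(n + 4)*(n^2 - 8*n + 15) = (n - 5)^2*(n + 1)*(n + 4)*(n - 3)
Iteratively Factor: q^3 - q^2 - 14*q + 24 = (q - 2)*(q^2 + q - 12) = (q - 3)*(q - 2)*(q + 4)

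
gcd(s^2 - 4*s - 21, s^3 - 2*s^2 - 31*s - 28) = s - 7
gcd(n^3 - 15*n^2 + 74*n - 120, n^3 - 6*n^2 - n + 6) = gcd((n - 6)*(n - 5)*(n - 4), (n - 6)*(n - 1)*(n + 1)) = n - 6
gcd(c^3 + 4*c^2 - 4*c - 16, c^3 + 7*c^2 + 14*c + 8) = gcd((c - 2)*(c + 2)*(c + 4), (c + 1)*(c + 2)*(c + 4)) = c^2 + 6*c + 8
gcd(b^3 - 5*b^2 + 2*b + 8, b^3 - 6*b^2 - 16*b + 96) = b - 4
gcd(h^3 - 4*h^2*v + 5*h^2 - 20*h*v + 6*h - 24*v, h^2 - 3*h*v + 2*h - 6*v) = h + 2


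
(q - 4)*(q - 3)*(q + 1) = q^3 - 6*q^2 + 5*q + 12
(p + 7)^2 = p^2 + 14*p + 49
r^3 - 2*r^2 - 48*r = r*(r - 8)*(r + 6)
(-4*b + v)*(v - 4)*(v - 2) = -4*b*v^2 + 24*b*v - 32*b + v^3 - 6*v^2 + 8*v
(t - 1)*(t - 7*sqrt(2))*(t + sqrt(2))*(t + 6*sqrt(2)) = t^4 - t^3 - 86*t^2 - 84*sqrt(2)*t + 86*t + 84*sqrt(2)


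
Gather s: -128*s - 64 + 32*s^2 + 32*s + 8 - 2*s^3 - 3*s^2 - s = -2*s^3 + 29*s^2 - 97*s - 56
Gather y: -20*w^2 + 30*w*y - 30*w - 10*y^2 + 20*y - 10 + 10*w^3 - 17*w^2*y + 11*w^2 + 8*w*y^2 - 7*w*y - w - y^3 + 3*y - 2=10*w^3 - 9*w^2 - 31*w - y^3 + y^2*(8*w - 10) + y*(-17*w^2 + 23*w + 23) - 12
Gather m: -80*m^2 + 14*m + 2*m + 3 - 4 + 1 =-80*m^2 + 16*m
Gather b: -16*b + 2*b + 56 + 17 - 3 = 70 - 14*b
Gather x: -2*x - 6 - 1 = -2*x - 7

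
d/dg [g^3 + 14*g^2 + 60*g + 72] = 3*g^2 + 28*g + 60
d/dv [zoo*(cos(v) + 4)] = zoo*sin(v)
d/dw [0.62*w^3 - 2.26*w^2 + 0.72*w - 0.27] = 1.86*w^2 - 4.52*w + 0.72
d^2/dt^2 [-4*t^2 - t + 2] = -8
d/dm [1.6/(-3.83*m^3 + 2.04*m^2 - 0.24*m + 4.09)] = (18.384*m^2 - 6.528*m + 0.384)/(3.83*m^3 - 2.04*m^2 + 0.24*m - 4.09)^2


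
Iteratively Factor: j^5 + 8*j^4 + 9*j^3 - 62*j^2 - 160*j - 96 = (j + 4)*(j^4 + 4*j^3 - 7*j^2 - 34*j - 24) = (j - 3)*(j + 4)*(j^3 + 7*j^2 + 14*j + 8) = (j - 3)*(j + 4)^2*(j^2 + 3*j + 2) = (j - 3)*(j + 2)*(j + 4)^2*(j + 1)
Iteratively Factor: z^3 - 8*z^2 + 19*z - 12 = (z - 3)*(z^2 - 5*z + 4) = (z - 3)*(z - 1)*(z - 4)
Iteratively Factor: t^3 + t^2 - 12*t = (t - 3)*(t^2 + 4*t) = (t - 3)*(t + 4)*(t)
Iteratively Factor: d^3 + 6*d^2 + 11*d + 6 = (d + 3)*(d^2 + 3*d + 2) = (d + 2)*(d + 3)*(d + 1)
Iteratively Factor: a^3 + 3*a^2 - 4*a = (a)*(a^2 + 3*a - 4) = a*(a + 4)*(a - 1)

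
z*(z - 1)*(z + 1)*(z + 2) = z^4 + 2*z^3 - z^2 - 2*z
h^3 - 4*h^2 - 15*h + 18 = (h - 6)*(h - 1)*(h + 3)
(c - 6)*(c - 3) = c^2 - 9*c + 18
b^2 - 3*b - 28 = (b - 7)*(b + 4)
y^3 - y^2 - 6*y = y*(y - 3)*(y + 2)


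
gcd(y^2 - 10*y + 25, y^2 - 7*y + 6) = 1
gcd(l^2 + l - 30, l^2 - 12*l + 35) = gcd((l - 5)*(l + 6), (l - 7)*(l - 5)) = l - 5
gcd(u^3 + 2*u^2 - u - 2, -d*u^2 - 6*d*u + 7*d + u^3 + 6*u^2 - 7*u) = u - 1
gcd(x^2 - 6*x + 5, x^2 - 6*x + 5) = x^2 - 6*x + 5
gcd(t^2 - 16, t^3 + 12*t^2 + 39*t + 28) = t + 4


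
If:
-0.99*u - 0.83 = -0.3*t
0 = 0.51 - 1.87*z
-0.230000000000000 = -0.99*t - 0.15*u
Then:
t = 0.34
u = -0.73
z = 0.27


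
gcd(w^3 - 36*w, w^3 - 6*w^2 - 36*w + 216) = w^2 - 36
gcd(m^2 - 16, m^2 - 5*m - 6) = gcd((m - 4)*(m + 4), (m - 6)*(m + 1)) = 1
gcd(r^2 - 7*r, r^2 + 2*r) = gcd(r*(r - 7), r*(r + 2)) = r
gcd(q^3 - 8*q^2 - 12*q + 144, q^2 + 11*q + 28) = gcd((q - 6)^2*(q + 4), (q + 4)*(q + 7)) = q + 4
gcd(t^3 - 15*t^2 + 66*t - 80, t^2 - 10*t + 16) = t^2 - 10*t + 16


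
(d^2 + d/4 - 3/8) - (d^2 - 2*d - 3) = 9*d/4 + 21/8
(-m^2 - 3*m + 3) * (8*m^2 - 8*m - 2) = -8*m^4 - 16*m^3 + 50*m^2 - 18*m - 6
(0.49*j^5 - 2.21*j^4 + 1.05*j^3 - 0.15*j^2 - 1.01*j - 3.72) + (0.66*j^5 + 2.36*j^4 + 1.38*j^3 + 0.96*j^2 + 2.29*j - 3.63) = 1.15*j^5 + 0.15*j^4 + 2.43*j^3 + 0.81*j^2 + 1.28*j - 7.35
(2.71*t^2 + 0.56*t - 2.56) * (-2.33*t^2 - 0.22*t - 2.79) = -6.3143*t^4 - 1.901*t^3 - 1.7193*t^2 - 0.9992*t + 7.1424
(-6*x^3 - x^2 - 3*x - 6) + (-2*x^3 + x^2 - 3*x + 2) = -8*x^3 - 6*x - 4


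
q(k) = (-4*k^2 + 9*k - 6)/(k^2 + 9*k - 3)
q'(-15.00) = -1.41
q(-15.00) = -11.97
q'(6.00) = -0.18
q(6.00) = -1.10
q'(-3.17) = -1.17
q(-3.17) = 3.48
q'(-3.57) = -1.35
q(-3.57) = 3.98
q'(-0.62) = -0.19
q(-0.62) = 1.60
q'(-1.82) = -0.73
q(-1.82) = 2.22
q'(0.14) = 10.53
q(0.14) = 2.80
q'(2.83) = -0.25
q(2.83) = -0.41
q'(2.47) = -0.25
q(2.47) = -0.32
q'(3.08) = -0.25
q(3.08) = -0.47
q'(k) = (9 - 8*k)/(k^2 + 9*k - 3) + (-2*k - 9)*(-4*k^2 + 9*k - 6)/(k^2 + 9*k - 3)^2 = 9*(-5*k^2 + 4*k + 3)/(k^4 + 18*k^3 + 75*k^2 - 54*k + 9)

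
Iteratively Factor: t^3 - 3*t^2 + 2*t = (t - 2)*(t^2 - t) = (t - 2)*(t - 1)*(t)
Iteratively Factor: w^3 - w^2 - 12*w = (w - 4)*(w^2 + 3*w) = (w - 4)*(w + 3)*(w)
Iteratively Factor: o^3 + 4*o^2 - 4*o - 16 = (o + 2)*(o^2 + 2*o - 8) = (o - 2)*(o + 2)*(o + 4)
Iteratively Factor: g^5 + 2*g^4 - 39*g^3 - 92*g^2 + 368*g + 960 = (g + 3)*(g^4 - g^3 - 36*g^2 + 16*g + 320) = (g - 4)*(g + 3)*(g^3 + 3*g^2 - 24*g - 80) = (g - 4)*(g + 3)*(g + 4)*(g^2 - g - 20) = (g - 5)*(g - 4)*(g + 3)*(g + 4)*(g + 4)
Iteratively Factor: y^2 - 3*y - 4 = (y - 4)*(y + 1)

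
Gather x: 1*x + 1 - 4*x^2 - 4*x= -4*x^2 - 3*x + 1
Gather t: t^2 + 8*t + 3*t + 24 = t^2 + 11*t + 24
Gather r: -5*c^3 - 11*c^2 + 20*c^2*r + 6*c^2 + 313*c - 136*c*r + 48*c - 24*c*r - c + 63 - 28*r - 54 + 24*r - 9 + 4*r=-5*c^3 - 5*c^2 + 360*c + r*(20*c^2 - 160*c)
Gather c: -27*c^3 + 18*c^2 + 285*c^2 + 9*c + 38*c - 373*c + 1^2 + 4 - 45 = -27*c^3 + 303*c^2 - 326*c - 40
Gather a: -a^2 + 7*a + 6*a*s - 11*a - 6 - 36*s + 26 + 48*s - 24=-a^2 + a*(6*s - 4) + 12*s - 4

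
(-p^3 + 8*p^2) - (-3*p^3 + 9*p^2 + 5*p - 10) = 2*p^3 - p^2 - 5*p + 10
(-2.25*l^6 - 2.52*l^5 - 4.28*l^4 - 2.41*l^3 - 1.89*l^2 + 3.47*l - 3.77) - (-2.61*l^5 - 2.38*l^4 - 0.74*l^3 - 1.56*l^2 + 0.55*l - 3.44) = -2.25*l^6 + 0.0899999999999999*l^5 - 1.9*l^4 - 1.67*l^3 - 0.33*l^2 + 2.92*l - 0.33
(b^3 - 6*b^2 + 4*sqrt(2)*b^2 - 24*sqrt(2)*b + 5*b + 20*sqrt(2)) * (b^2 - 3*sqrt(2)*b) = b^5 - 6*b^4 + sqrt(2)*b^4 - 19*b^3 - 6*sqrt(2)*b^3 + 5*sqrt(2)*b^2 + 144*b^2 - 120*b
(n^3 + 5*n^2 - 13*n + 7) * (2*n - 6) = 2*n^4 + 4*n^3 - 56*n^2 + 92*n - 42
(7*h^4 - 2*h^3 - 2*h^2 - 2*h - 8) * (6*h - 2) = 42*h^5 - 26*h^4 - 8*h^3 - 8*h^2 - 44*h + 16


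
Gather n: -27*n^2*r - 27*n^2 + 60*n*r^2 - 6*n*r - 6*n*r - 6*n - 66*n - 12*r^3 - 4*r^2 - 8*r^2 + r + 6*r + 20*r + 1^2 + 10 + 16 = n^2*(-27*r - 27) + n*(60*r^2 - 12*r - 72) - 12*r^3 - 12*r^2 + 27*r + 27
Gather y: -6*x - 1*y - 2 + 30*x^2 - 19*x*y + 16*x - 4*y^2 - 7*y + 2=30*x^2 + 10*x - 4*y^2 + y*(-19*x - 8)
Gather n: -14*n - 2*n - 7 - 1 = -16*n - 8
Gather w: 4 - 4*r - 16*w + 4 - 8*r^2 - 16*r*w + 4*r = -8*r^2 + w*(-16*r - 16) + 8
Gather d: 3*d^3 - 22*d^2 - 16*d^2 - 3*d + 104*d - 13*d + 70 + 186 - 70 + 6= 3*d^3 - 38*d^2 + 88*d + 192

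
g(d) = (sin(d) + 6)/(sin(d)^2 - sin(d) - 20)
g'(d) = (-2*sin(d)*cos(d) + cos(d))*(sin(d) + 6)/(sin(d)^2 - sin(d) - 20)^2 + cos(d)/(sin(d)^2 - sin(d) - 20)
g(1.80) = -0.35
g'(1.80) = 0.02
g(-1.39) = -0.28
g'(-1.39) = -0.00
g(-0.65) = -0.28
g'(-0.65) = -0.02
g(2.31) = -0.33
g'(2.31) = 0.04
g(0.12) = -0.30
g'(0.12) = -0.04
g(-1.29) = -0.28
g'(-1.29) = -0.00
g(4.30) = -0.28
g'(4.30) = 0.00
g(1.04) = -0.34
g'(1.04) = -0.03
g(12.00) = -0.28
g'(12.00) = -0.02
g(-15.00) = -0.28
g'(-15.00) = 0.01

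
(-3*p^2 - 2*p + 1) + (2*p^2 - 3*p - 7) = -p^2 - 5*p - 6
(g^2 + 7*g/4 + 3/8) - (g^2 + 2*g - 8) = 67/8 - g/4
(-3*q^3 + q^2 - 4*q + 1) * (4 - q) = 3*q^4 - 13*q^3 + 8*q^2 - 17*q + 4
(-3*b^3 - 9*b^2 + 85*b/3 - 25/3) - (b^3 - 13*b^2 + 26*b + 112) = -4*b^3 + 4*b^2 + 7*b/3 - 361/3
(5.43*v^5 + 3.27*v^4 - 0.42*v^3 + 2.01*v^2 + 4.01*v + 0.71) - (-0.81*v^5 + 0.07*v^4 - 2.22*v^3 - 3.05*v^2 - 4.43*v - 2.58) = 6.24*v^5 + 3.2*v^4 + 1.8*v^3 + 5.06*v^2 + 8.44*v + 3.29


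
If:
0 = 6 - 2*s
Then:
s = 3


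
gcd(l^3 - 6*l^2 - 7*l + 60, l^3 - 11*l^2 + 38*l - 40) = l^2 - 9*l + 20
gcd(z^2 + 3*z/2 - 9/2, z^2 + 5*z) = 1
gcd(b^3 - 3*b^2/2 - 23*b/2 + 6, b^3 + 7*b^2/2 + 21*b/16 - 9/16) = b + 3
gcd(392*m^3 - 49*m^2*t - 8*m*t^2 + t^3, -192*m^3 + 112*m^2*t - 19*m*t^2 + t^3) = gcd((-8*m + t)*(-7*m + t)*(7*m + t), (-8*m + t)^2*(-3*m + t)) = -8*m + t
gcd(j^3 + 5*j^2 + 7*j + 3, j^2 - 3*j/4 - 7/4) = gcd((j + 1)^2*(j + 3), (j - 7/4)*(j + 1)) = j + 1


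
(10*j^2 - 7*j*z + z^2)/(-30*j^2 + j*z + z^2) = (-2*j + z)/(6*j + z)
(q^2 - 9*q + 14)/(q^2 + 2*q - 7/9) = 9*(q^2 - 9*q + 14)/(9*q^2 + 18*q - 7)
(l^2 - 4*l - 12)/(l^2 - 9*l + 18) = (l + 2)/(l - 3)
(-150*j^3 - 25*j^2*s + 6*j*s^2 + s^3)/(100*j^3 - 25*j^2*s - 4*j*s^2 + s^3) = (6*j + s)/(-4*j + s)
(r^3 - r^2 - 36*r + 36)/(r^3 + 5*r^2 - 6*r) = (r - 6)/r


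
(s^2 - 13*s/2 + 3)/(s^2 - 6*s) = (s - 1/2)/s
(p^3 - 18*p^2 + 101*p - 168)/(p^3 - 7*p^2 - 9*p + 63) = (p - 8)/(p + 3)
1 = 1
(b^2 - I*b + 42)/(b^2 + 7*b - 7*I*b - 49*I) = (b + 6*I)/(b + 7)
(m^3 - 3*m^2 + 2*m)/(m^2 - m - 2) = m*(m - 1)/(m + 1)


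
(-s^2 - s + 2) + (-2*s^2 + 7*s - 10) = -3*s^2 + 6*s - 8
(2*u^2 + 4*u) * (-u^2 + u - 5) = -2*u^4 - 2*u^3 - 6*u^2 - 20*u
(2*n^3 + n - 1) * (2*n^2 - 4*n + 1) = 4*n^5 - 8*n^4 + 4*n^3 - 6*n^2 + 5*n - 1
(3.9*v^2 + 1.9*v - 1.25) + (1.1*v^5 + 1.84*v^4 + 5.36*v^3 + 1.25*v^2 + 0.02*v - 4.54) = 1.1*v^5 + 1.84*v^4 + 5.36*v^3 + 5.15*v^2 + 1.92*v - 5.79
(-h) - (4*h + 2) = -5*h - 2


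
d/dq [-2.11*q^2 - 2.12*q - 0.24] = -4.22*q - 2.12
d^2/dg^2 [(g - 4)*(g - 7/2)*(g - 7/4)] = 6*g - 37/2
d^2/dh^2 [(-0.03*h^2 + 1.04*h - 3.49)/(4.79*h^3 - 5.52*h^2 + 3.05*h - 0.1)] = (-1.376646*h^6 + 143.171184*h^5 - 1123.25979*h^4 + 1508.233604*h^3 - 937.895826*h^2 + 339.0711*h - 60.44469)/(109.902239*h^9 - 379.954296*h^8 + 647.798163*h^7 - 658.946478*h^6 + 428.345565*h^5 - 171.95622*h^4 + 38.617925*h^3 - 2.95635*h^2 + 0.0915*h - 0.001)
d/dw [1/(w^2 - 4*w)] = 2*(2 - w)/(w^2*(w - 4)^2)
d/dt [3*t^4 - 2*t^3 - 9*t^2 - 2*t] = 12*t^3 - 6*t^2 - 18*t - 2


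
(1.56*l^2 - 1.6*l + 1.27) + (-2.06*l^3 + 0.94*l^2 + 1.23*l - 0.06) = -2.06*l^3 + 2.5*l^2 - 0.37*l + 1.21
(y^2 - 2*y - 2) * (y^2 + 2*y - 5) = y^4 - 11*y^2 + 6*y + 10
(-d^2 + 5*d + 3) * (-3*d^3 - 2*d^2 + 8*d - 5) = 3*d^5 - 13*d^4 - 27*d^3 + 39*d^2 - d - 15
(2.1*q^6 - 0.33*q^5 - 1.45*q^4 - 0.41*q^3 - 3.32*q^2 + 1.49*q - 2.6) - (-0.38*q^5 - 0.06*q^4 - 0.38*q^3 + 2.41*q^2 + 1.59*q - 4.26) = 2.1*q^6 + 0.05*q^5 - 1.39*q^4 - 0.03*q^3 - 5.73*q^2 - 0.1*q + 1.66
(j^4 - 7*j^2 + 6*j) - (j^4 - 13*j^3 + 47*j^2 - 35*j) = 13*j^3 - 54*j^2 + 41*j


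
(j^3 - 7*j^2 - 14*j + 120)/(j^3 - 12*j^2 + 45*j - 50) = (j^2 - 2*j - 24)/(j^2 - 7*j + 10)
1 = 1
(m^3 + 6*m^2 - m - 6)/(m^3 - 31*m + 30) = (m + 1)/(m - 5)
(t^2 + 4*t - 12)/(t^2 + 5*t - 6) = (t - 2)/(t - 1)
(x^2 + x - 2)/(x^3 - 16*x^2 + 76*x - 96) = (x^2 + x - 2)/(x^3 - 16*x^2 + 76*x - 96)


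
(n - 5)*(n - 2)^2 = n^3 - 9*n^2 + 24*n - 20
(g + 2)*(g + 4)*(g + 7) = g^3 + 13*g^2 + 50*g + 56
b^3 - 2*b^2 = b^2*(b - 2)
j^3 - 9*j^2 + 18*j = j*(j - 6)*(j - 3)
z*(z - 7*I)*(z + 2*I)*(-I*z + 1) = -I*z^4 - 4*z^3 - 19*I*z^2 + 14*z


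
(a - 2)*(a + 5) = a^2 + 3*a - 10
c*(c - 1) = c^2 - c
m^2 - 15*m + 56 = (m - 8)*(m - 7)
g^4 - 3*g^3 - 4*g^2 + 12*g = g*(g - 3)*(g - 2)*(g + 2)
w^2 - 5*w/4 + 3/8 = (w - 3/4)*(w - 1/2)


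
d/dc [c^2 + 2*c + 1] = 2*c + 2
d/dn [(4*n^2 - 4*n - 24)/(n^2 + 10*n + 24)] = 4*(11*n^2 + 60*n + 36)/(n^4 + 20*n^3 + 148*n^2 + 480*n + 576)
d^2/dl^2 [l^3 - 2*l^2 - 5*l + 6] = 6*l - 4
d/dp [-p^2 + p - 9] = 1 - 2*p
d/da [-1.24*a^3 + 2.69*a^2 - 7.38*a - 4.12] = -3.72*a^2 + 5.38*a - 7.38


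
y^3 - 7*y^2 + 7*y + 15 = (y - 5)*(y - 3)*(y + 1)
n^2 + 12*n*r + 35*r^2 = (n + 5*r)*(n + 7*r)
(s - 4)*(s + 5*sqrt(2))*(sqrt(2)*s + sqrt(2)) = sqrt(2)*s^3 - 3*sqrt(2)*s^2 + 10*s^2 - 30*s - 4*sqrt(2)*s - 40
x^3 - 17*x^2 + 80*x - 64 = (x - 8)^2*(x - 1)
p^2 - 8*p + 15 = (p - 5)*(p - 3)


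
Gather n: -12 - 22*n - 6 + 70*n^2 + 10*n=70*n^2 - 12*n - 18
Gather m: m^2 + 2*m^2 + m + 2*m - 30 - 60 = 3*m^2 + 3*m - 90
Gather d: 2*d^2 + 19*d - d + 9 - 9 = 2*d^2 + 18*d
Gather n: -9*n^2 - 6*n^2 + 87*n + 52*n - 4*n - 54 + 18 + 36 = -15*n^2 + 135*n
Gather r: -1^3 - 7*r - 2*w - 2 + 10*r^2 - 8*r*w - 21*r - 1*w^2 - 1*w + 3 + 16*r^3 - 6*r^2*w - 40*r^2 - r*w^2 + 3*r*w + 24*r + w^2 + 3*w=16*r^3 + r^2*(-6*w - 30) + r*(-w^2 - 5*w - 4)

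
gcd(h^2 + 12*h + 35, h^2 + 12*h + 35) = h^2 + 12*h + 35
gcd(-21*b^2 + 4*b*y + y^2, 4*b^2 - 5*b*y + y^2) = 1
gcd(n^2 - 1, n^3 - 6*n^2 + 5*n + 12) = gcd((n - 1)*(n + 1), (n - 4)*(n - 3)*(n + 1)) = n + 1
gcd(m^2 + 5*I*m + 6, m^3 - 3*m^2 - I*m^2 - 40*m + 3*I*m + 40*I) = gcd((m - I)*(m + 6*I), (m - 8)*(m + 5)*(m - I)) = m - I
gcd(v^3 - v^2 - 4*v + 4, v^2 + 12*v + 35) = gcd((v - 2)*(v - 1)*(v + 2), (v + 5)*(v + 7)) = 1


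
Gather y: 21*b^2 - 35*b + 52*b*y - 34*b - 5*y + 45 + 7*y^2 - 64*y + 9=21*b^2 - 69*b + 7*y^2 + y*(52*b - 69) + 54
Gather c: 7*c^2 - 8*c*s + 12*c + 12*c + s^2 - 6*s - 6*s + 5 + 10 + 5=7*c^2 + c*(24 - 8*s) + s^2 - 12*s + 20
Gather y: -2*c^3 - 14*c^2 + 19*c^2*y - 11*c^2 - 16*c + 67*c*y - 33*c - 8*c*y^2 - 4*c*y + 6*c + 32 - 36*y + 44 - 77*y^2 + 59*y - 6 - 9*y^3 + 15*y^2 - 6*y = -2*c^3 - 25*c^2 - 43*c - 9*y^3 + y^2*(-8*c - 62) + y*(19*c^2 + 63*c + 17) + 70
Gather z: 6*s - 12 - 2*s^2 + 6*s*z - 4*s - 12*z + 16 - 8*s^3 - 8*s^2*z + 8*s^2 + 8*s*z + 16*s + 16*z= -8*s^3 + 6*s^2 + 18*s + z*(-8*s^2 + 14*s + 4) + 4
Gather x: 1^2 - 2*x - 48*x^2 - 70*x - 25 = -48*x^2 - 72*x - 24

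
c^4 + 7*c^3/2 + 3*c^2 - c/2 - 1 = (c - 1/2)*(c + 1)^2*(c + 2)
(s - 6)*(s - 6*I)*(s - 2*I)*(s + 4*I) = s^4 - 6*s^3 - 4*I*s^3 + 20*s^2 + 24*I*s^2 - 120*s - 48*I*s + 288*I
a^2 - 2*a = a*(a - 2)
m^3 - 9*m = m*(m - 3)*(m + 3)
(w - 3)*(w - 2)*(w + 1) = w^3 - 4*w^2 + w + 6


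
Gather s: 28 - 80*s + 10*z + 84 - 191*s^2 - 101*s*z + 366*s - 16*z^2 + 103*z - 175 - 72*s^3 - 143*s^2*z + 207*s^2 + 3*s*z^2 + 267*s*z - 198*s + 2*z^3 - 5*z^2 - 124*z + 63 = -72*s^3 + s^2*(16 - 143*z) + s*(3*z^2 + 166*z + 88) + 2*z^3 - 21*z^2 - 11*z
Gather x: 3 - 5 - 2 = -4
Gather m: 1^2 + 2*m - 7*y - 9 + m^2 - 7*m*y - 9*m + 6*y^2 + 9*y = m^2 + m*(-7*y - 7) + 6*y^2 + 2*y - 8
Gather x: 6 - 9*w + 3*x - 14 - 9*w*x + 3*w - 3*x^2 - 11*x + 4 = -6*w - 3*x^2 + x*(-9*w - 8) - 4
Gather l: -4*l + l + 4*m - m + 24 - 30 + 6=-3*l + 3*m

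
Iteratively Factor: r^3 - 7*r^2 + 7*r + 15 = (r - 3)*(r^2 - 4*r - 5) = (r - 5)*(r - 3)*(r + 1)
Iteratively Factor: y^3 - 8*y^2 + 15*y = (y - 3)*(y^2 - 5*y) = (y - 5)*(y - 3)*(y)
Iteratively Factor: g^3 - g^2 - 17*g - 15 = (g + 3)*(g^2 - 4*g - 5) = (g - 5)*(g + 3)*(g + 1)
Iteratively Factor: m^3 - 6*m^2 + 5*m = (m - 1)*(m^2 - 5*m) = m*(m - 1)*(m - 5)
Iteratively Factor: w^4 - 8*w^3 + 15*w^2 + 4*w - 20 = (w + 1)*(w^3 - 9*w^2 + 24*w - 20) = (w - 2)*(w + 1)*(w^2 - 7*w + 10) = (w - 5)*(w - 2)*(w + 1)*(w - 2)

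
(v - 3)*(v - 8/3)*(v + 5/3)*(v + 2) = v^4 - 2*v^3 - 85*v^2/9 + 94*v/9 + 80/3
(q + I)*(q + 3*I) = q^2 + 4*I*q - 3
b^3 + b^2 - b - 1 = (b - 1)*(b + 1)^2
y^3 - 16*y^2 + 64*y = y*(y - 8)^2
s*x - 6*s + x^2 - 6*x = (s + x)*(x - 6)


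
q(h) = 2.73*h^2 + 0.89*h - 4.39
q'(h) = 5.46*h + 0.89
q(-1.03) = -2.41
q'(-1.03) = -4.73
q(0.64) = -2.70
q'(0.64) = 4.38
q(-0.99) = -2.60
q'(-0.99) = -4.52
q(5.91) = 96.22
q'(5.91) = 33.16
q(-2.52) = 10.70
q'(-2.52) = -12.87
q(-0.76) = -3.49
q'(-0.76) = -3.26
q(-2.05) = 5.26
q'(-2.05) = -10.30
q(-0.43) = -4.27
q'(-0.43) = -1.46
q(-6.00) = 88.55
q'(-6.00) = -31.87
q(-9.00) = 208.73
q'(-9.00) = -48.25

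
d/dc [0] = 0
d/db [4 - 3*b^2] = -6*b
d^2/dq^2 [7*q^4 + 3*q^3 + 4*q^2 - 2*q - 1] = 84*q^2 + 18*q + 8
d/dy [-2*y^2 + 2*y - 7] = 2 - 4*y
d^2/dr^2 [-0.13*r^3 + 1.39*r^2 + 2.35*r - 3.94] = 2.78 - 0.78*r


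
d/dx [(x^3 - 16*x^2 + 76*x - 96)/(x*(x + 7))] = (x^4 + 14*x^3 - 188*x^2 + 192*x + 672)/(x^2*(x^2 + 14*x + 49))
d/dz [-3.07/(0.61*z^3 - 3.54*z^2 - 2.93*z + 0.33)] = (5.6181*z^2 - 21.7356*z - 8.9951)/(0.61*z^3 - 3.54*z^2 - 2.93*z + 0.33)^2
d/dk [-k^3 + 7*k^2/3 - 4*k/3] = -3*k^2 + 14*k/3 - 4/3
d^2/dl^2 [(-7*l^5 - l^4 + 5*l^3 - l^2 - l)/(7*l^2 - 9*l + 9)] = 2*(-1029*l^7 + 3479*l^6 - 7182*l^5 + 8073*l^4 - 5044*l^3 - 1512*l^2 + 1404*l - 162)/(343*l^6 - 1323*l^5 + 3024*l^4 - 4131*l^3 + 3888*l^2 - 2187*l + 729)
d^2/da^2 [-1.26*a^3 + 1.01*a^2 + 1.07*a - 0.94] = 2.02 - 7.56*a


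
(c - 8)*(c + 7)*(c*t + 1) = c^3*t - c^2*t + c^2 - 56*c*t - c - 56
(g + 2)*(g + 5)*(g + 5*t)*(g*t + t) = g^4*t + 5*g^3*t^2 + 8*g^3*t + 40*g^2*t^2 + 17*g^2*t + 85*g*t^2 + 10*g*t + 50*t^2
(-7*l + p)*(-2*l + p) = 14*l^2 - 9*l*p + p^2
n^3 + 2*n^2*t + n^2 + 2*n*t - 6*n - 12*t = (n - 2)*(n + 3)*(n + 2*t)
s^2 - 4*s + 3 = (s - 3)*(s - 1)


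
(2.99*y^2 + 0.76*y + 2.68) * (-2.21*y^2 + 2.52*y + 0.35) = -6.6079*y^4 + 5.8552*y^3 - 2.9611*y^2 + 7.0196*y + 0.938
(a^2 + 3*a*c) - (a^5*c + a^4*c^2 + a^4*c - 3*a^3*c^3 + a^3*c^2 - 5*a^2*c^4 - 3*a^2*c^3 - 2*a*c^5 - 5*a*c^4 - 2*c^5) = -a^5*c - a^4*c^2 - a^4*c + 3*a^3*c^3 - a^3*c^2 + 5*a^2*c^4 + 3*a^2*c^3 + a^2 + 2*a*c^5 + 5*a*c^4 + 3*a*c + 2*c^5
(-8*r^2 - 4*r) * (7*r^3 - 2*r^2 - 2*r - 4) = -56*r^5 - 12*r^4 + 24*r^3 + 40*r^2 + 16*r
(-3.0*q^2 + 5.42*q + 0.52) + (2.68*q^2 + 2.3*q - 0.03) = -0.32*q^2 + 7.72*q + 0.49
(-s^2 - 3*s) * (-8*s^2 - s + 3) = 8*s^4 + 25*s^3 - 9*s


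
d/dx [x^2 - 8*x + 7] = 2*x - 8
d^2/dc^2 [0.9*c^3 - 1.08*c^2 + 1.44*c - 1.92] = 5.4*c - 2.16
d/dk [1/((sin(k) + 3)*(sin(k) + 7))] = -2*(sin(k) + 5)*cos(k)/((sin(k) + 3)^2*(sin(k) + 7)^2)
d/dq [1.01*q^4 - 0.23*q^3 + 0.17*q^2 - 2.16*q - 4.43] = 4.04*q^3 - 0.69*q^2 + 0.34*q - 2.16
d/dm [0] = 0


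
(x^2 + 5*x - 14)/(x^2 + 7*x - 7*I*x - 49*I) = (x - 2)/(x - 7*I)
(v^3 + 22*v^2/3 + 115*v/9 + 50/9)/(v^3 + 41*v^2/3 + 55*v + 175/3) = (v + 2/3)/(v + 7)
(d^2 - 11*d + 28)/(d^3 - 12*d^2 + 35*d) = (d - 4)/(d*(d - 5))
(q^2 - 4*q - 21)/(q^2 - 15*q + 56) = (q + 3)/(q - 8)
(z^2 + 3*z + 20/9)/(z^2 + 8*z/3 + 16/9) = (3*z + 5)/(3*z + 4)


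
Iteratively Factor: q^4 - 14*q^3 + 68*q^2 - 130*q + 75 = (q - 1)*(q^3 - 13*q^2 + 55*q - 75) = (q - 3)*(q - 1)*(q^2 - 10*q + 25) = (q - 5)*(q - 3)*(q - 1)*(q - 5)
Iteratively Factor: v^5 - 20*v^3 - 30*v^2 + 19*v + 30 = (v + 2)*(v^4 - 2*v^3 - 16*v^2 + 2*v + 15) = (v - 1)*(v + 2)*(v^3 - v^2 - 17*v - 15) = (v - 5)*(v - 1)*(v + 2)*(v^2 + 4*v + 3) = (v - 5)*(v - 1)*(v + 2)*(v + 3)*(v + 1)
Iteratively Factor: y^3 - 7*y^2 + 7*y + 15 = (y - 5)*(y^2 - 2*y - 3) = (y - 5)*(y + 1)*(y - 3)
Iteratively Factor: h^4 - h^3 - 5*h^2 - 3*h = (h + 1)*(h^3 - 2*h^2 - 3*h) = h*(h + 1)*(h^2 - 2*h - 3) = h*(h + 1)^2*(h - 3)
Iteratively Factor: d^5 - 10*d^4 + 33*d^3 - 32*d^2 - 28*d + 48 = (d - 2)*(d^4 - 8*d^3 + 17*d^2 + 2*d - 24) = (d - 4)*(d - 2)*(d^3 - 4*d^2 + d + 6) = (d - 4)*(d - 3)*(d - 2)*(d^2 - d - 2) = (d - 4)*(d - 3)*(d - 2)*(d + 1)*(d - 2)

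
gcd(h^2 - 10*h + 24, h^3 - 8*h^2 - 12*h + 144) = h - 6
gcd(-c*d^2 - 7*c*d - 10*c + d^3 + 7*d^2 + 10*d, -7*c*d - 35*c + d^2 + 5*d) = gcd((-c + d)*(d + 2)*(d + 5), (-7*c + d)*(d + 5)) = d + 5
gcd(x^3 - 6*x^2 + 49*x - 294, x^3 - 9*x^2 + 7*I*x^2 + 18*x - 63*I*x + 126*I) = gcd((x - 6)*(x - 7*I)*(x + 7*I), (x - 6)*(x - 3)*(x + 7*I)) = x^2 + x*(-6 + 7*I) - 42*I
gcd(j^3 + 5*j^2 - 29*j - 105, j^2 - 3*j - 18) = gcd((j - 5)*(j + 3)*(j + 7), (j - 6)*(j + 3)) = j + 3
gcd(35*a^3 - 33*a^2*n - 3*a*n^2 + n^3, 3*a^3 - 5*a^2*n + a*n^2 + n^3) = a - n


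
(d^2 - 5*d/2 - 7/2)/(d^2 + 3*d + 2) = (d - 7/2)/(d + 2)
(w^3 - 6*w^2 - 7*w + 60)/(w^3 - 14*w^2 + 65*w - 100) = (w + 3)/(w - 5)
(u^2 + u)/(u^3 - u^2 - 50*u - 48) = u/(u^2 - 2*u - 48)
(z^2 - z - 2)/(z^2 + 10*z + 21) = (z^2 - z - 2)/(z^2 + 10*z + 21)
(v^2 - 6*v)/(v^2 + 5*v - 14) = v*(v - 6)/(v^2 + 5*v - 14)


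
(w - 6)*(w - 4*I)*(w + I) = w^3 - 6*w^2 - 3*I*w^2 + 4*w + 18*I*w - 24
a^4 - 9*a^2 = a^2*(a - 3)*(a + 3)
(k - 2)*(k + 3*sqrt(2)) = k^2 - 2*k + 3*sqrt(2)*k - 6*sqrt(2)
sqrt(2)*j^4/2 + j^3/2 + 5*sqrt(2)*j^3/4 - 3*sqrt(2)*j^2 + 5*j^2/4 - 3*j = j*(j - 3/2)*(j + 4)*(sqrt(2)*j/2 + 1/2)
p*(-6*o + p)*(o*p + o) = -6*o^2*p^2 - 6*o^2*p + o*p^3 + o*p^2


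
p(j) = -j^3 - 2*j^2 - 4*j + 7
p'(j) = -3*j^2 - 4*j - 4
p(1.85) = -13.58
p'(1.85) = -21.67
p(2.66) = -36.61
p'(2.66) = -35.87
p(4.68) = -158.03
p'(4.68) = -88.43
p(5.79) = -277.31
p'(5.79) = -127.73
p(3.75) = -88.86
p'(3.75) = -61.19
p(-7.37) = 328.16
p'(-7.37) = -137.47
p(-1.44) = 11.60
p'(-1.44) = -4.46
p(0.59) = 3.74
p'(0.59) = -7.40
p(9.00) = -920.00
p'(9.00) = -283.00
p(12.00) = -2057.00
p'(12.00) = -484.00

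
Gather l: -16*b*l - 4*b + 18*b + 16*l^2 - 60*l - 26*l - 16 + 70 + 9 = 14*b + 16*l^2 + l*(-16*b - 86) + 63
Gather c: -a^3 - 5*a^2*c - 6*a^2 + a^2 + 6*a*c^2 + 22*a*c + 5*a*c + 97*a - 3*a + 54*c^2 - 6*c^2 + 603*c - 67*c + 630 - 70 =-a^3 - 5*a^2 + 94*a + c^2*(6*a + 48) + c*(-5*a^2 + 27*a + 536) + 560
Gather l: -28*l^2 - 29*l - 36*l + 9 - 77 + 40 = -28*l^2 - 65*l - 28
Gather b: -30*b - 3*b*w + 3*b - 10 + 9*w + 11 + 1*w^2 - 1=b*(-3*w - 27) + w^2 + 9*w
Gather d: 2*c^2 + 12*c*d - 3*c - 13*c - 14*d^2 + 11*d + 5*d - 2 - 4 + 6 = 2*c^2 - 16*c - 14*d^2 + d*(12*c + 16)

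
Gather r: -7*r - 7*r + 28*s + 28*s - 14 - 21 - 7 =-14*r + 56*s - 42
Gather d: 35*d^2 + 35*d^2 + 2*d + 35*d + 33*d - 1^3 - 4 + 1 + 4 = 70*d^2 + 70*d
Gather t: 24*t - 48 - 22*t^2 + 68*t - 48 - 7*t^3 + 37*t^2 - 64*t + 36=-7*t^3 + 15*t^2 + 28*t - 60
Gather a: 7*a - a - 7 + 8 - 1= 6*a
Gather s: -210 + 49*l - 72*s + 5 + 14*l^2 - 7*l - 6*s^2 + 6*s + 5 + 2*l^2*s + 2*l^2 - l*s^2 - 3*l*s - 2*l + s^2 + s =16*l^2 + 40*l + s^2*(-l - 5) + s*(2*l^2 - 3*l - 65) - 200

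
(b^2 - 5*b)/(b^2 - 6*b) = (b - 5)/(b - 6)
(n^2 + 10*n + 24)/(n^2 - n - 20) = (n + 6)/(n - 5)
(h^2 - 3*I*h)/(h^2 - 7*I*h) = (h - 3*I)/(h - 7*I)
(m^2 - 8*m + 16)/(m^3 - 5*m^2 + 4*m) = (m - 4)/(m*(m - 1))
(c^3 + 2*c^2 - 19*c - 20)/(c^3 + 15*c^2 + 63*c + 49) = (c^2 + c - 20)/(c^2 + 14*c + 49)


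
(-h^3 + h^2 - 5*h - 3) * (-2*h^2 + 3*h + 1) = 2*h^5 - 5*h^4 + 12*h^3 - 8*h^2 - 14*h - 3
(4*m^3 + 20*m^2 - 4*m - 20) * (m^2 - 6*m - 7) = 4*m^5 - 4*m^4 - 152*m^3 - 136*m^2 + 148*m + 140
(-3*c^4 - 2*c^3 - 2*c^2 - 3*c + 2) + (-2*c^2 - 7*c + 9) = -3*c^4 - 2*c^3 - 4*c^2 - 10*c + 11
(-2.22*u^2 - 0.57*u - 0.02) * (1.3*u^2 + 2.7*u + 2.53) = -2.886*u^4 - 6.735*u^3 - 7.1816*u^2 - 1.4961*u - 0.0506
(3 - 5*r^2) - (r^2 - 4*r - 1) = -6*r^2 + 4*r + 4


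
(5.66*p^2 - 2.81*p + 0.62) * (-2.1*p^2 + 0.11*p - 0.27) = -11.886*p^4 + 6.5236*p^3 - 3.1393*p^2 + 0.8269*p - 0.1674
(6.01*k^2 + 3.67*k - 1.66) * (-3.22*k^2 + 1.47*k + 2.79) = -19.3522*k^4 - 2.9827*k^3 + 27.508*k^2 + 7.7991*k - 4.6314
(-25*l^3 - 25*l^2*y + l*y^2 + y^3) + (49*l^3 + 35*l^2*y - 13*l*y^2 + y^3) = 24*l^3 + 10*l^2*y - 12*l*y^2 + 2*y^3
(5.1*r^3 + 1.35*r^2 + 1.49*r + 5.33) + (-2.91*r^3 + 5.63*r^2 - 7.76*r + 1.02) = 2.19*r^3 + 6.98*r^2 - 6.27*r + 6.35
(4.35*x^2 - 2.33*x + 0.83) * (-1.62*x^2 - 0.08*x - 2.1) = -7.047*x^4 + 3.4266*x^3 - 10.2932*x^2 + 4.8266*x - 1.743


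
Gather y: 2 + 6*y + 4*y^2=4*y^2 + 6*y + 2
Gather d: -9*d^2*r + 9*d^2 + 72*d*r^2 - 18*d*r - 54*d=d^2*(9 - 9*r) + d*(72*r^2 - 18*r - 54)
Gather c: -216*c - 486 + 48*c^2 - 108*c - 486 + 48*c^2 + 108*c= 96*c^2 - 216*c - 972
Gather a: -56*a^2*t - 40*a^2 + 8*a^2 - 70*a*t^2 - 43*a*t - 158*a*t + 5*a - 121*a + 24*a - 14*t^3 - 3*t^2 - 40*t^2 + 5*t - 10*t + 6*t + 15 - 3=a^2*(-56*t - 32) + a*(-70*t^2 - 201*t - 92) - 14*t^3 - 43*t^2 + t + 12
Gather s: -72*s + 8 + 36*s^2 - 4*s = 36*s^2 - 76*s + 8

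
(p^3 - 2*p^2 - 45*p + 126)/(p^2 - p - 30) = (p^2 + 4*p - 21)/(p + 5)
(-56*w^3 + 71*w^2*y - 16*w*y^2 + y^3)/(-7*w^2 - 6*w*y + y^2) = (8*w^2 - 9*w*y + y^2)/(w + y)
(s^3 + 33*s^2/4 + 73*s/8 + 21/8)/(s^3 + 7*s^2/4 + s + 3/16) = 2*(s + 7)/(2*s + 1)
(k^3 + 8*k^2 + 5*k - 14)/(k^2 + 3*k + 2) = (k^2 + 6*k - 7)/(k + 1)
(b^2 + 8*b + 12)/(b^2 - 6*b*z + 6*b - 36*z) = (-b - 2)/(-b + 6*z)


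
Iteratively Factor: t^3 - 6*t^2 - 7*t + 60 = (t - 4)*(t^2 - 2*t - 15) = (t - 5)*(t - 4)*(t + 3)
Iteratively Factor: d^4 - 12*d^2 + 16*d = (d)*(d^3 - 12*d + 16) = d*(d - 2)*(d^2 + 2*d - 8) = d*(d - 2)*(d + 4)*(d - 2)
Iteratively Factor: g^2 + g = (g)*(g + 1)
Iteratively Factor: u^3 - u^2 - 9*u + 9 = (u + 3)*(u^2 - 4*u + 3) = (u - 1)*(u + 3)*(u - 3)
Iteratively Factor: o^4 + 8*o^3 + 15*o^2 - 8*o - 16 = (o + 4)*(o^3 + 4*o^2 - o - 4) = (o + 1)*(o + 4)*(o^2 + 3*o - 4) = (o + 1)*(o + 4)^2*(o - 1)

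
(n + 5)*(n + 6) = n^2 + 11*n + 30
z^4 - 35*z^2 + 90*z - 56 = (z - 4)*(z - 2)*(z - 1)*(z + 7)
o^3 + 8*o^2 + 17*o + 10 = (o + 1)*(o + 2)*(o + 5)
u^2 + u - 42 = (u - 6)*(u + 7)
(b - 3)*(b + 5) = b^2 + 2*b - 15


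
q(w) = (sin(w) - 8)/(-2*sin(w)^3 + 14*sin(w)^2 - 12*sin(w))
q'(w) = (sin(w) - 8)*(6*sin(w)^2*cos(w) - 28*sin(w)*cos(w) + 12*cos(w))/(-2*sin(w)^3 + 14*sin(w)^2 - 12*sin(w))^2 + cos(w)/(-2*sin(w)^3 + 14*sin(w)^2 - 12*sin(w))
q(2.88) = 3.52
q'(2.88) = 8.40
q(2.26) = 3.92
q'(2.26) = -7.83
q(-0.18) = -3.14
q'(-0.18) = -19.97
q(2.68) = 2.75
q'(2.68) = 0.97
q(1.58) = 16528.22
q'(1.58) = -3591488.34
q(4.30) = -0.37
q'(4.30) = 0.24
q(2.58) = 2.74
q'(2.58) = -0.72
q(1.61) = 911.69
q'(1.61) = -46470.52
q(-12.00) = 2.75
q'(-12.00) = 0.80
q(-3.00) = -4.12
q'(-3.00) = 32.61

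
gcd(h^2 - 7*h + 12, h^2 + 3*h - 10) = 1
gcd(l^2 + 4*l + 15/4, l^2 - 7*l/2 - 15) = l + 5/2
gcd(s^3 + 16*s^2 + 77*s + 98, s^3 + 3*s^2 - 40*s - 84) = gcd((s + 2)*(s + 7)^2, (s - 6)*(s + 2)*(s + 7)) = s^2 + 9*s + 14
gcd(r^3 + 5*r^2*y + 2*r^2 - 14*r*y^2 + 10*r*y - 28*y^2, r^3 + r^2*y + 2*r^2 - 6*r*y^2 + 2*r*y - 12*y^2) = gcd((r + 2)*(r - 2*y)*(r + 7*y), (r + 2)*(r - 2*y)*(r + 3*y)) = -r^2 + 2*r*y - 2*r + 4*y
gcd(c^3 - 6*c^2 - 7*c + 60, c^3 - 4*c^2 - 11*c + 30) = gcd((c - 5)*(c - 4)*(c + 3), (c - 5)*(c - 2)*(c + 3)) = c^2 - 2*c - 15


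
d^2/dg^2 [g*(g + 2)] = 2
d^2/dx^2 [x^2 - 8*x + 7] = 2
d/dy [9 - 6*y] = -6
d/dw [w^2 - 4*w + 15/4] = 2*w - 4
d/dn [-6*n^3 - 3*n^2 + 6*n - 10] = -18*n^2 - 6*n + 6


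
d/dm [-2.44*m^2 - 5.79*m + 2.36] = -4.88*m - 5.79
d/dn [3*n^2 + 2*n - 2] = 6*n + 2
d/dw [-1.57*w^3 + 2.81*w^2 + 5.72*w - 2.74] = -4.71*w^2 + 5.62*w + 5.72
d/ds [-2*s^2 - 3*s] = -4*s - 3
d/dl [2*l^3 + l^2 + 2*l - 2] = 6*l^2 + 2*l + 2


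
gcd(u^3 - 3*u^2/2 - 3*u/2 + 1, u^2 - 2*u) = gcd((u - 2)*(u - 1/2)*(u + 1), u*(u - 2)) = u - 2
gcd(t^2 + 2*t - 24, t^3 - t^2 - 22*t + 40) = t - 4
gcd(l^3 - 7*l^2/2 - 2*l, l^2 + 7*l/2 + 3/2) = l + 1/2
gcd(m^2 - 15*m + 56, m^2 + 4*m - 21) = 1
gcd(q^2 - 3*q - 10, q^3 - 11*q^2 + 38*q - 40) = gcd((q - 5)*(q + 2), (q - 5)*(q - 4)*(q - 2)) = q - 5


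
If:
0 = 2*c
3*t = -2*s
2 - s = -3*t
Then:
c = 0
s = 2/3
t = -4/9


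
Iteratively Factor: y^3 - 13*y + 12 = (y + 4)*(y^2 - 4*y + 3) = (y - 1)*(y + 4)*(y - 3)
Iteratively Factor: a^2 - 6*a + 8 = (a - 2)*(a - 4)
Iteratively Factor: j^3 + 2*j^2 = (j + 2)*(j^2) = j*(j + 2)*(j)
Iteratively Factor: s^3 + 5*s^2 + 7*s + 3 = (s + 1)*(s^2 + 4*s + 3) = (s + 1)*(s + 3)*(s + 1)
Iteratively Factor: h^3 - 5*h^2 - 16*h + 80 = (h - 4)*(h^2 - h - 20) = (h - 5)*(h - 4)*(h + 4)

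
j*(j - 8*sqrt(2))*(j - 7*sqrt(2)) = j^3 - 15*sqrt(2)*j^2 + 112*j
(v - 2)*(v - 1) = v^2 - 3*v + 2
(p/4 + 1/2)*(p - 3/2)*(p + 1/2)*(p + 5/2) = p^4/4 + 7*p^3/8 - p^2/16 - 67*p/32 - 15/16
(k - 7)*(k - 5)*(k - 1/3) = k^3 - 37*k^2/3 + 39*k - 35/3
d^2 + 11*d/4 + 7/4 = (d + 1)*(d + 7/4)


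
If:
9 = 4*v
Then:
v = 9/4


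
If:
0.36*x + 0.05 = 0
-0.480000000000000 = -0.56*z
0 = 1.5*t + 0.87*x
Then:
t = 0.08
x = -0.14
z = 0.86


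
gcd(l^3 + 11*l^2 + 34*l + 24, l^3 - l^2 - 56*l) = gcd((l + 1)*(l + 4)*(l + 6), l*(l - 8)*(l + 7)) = 1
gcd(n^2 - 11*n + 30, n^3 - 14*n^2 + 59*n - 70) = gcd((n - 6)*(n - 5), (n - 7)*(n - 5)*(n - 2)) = n - 5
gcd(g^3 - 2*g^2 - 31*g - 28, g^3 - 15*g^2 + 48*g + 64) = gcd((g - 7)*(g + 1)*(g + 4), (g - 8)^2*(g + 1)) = g + 1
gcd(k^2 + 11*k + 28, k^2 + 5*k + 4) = k + 4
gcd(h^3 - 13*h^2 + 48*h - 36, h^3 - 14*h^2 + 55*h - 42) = h^2 - 7*h + 6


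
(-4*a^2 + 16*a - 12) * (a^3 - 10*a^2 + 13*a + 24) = -4*a^5 + 56*a^4 - 224*a^3 + 232*a^2 + 228*a - 288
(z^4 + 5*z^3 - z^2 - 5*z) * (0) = 0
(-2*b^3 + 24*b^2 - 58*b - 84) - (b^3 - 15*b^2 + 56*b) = -3*b^3 + 39*b^2 - 114*b - 84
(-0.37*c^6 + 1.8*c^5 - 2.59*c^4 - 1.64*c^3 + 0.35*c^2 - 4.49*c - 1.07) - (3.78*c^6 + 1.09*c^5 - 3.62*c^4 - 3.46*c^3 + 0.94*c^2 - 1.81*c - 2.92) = -4.15*c^6 + 0.71*c^5 + 1.03*c^4 + 1.82*c^3 - 0.59*c^2 - 2.68*c + 1.85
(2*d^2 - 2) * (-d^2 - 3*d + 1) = -2*d^4 - 6*d^3 + 4*d^2 + 6*d - 2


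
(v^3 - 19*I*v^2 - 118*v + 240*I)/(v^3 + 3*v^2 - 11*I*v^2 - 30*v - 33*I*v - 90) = (v - 8*I)/(v + 3)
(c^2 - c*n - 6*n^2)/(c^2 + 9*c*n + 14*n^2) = (c - 3*n)/(c + 7*n)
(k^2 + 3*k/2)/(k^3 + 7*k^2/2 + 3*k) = 1/(k + 2)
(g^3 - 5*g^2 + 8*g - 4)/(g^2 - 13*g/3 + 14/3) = 3*(g^2 - 3*g + 2)/(3*g - 7)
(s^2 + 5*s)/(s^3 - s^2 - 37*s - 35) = s/(s^2 - 6*s - 7)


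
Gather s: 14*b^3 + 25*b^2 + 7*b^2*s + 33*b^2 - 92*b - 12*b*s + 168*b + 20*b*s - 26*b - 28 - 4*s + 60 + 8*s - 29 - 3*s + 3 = 14*b^3 + 58*b^2 + 50*b + s*(7*b^2 + 8*b + 1) + 6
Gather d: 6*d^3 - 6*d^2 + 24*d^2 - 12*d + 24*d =6*d^3 + 18*d^2 + 12*d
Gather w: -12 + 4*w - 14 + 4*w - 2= 8*w - 28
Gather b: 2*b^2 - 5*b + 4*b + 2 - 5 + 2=2*b^2 - b - 1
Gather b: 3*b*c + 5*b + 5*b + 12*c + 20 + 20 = b*(3*c + 10) + 12*c + 40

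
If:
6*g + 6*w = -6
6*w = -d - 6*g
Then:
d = 6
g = -w - 1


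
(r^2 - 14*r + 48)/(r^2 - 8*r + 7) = (r^2 - 14*r + 48)/(r^2 - 8*r + 7)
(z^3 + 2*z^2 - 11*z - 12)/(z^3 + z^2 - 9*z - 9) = (z + 4)/(z + 3)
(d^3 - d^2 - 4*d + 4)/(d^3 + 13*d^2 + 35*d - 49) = (d^2 - 4)/(d^2 + 14*d + 49)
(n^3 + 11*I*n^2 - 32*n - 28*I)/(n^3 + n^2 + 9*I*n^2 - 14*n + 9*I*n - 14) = (n + 2*I)/(n + 1)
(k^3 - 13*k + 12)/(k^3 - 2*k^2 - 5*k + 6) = (k + 4)/(k + 2)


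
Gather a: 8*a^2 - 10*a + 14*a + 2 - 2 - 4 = 8*a^2 + 4*a - 4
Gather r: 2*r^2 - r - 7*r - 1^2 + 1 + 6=2*r^2 - 8*r + 6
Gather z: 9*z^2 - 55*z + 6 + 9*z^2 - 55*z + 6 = 18*z^2 - 110*z + 12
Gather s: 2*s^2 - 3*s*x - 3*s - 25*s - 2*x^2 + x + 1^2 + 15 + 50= 2*s^2 + s*(-3*x - 28) - 2*x^2 + x + 66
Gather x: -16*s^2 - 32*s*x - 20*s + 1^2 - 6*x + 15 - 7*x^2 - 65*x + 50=-16*s^2 - 20*s - 7*x^2 + x*(-32*s - 71) + 66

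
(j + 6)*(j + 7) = j^2 + 13*j + 42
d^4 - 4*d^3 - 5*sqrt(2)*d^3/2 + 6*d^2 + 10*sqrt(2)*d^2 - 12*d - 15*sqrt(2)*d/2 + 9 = (d - 3)*(d - 1)*(d - 3*sqrt(2)/2)*(d - sqrt(2))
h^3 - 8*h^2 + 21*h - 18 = (h - 3)^2*(h - 2)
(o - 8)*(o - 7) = o^2 - 15*o + 56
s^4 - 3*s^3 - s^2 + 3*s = s*(s - 3)*(s - 1)*(s + 1)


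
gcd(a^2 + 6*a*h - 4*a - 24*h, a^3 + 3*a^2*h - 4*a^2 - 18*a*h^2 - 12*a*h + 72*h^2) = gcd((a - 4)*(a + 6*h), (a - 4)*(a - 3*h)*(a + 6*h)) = a^2 + 6*a*h - 4*a - 24*h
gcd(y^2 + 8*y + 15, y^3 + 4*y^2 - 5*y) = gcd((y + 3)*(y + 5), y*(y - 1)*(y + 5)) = y + 5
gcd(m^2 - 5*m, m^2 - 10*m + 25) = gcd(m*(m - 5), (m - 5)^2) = m - 5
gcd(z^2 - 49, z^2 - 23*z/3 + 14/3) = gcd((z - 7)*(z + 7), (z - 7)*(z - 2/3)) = z - 7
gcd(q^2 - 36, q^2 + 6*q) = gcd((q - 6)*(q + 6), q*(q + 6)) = q + 6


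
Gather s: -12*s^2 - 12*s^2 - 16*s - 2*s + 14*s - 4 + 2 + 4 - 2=-24*s^2 - 4*s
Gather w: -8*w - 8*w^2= -8*w^2 - 8*w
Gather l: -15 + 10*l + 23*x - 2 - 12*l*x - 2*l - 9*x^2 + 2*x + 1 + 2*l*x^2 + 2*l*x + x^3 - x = l*(2*x^2 - 10*x + 8) + x^3 - 9*x^2 + 24*x - 16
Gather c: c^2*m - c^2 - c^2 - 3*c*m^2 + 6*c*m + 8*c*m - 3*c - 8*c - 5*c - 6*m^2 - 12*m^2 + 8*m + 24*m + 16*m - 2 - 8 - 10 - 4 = c^2*(m - 2) + c*(-3*m^2 + 14*m - 16) - 18*m^2 + 48*m - 24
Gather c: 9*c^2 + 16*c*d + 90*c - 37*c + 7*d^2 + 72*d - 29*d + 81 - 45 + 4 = 9*c^2 + c*(16*d + 53) + 7*d^2 + 43*d + 40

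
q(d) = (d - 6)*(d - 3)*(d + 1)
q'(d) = (d - 6)*(d - 3) + (d - 6)*(d + 1) + (d - 3)*(d + 1)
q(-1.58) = -20.14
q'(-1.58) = 41.77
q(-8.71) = -1328.08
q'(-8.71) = 375.95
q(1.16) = 19.24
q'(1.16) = -5.52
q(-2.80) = -91.87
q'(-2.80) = 77.32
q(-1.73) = -26.69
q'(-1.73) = 45.66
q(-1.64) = -22.69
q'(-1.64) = 43.31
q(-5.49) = -438.00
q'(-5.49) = 187.26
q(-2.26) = -54.74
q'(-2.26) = 60.48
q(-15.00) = -5292.00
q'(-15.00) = 924.00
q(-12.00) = -2970.00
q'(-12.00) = 633.00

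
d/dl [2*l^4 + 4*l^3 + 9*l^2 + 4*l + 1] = 8*l^3 + 12*l^2 + 18*l + 4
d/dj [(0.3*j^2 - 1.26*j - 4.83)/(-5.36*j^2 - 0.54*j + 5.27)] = (-6.9156*j^2 - 48.6156*j - 9.2484)/(28.7296*j^4 + 5.7888*j^3 - 56.2028*j^2 - 5.6916*j + 27.7729)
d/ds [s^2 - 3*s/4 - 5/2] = 2*s - 3/4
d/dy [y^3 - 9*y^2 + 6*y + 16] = 3*y^2 - 18*y + 6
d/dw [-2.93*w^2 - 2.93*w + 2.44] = -5.86*w - 2.93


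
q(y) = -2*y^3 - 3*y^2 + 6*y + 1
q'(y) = -6*y^2 - 6*y + 6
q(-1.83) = -7.77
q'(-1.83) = -3.11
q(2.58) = -37.84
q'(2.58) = -49.42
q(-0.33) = -1.23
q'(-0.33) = 7.33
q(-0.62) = -3.40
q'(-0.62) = 7.41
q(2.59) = -38.33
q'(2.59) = -49.79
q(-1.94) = -7.33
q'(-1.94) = -4.94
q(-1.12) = -6.67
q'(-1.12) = 5.19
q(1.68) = -6.87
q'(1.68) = -21.01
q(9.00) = -1646.00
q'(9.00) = -534.00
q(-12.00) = 2953.00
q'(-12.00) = -786.00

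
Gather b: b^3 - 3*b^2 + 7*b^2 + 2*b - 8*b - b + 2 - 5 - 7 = b^3 + 4*b^2 - 7*b - 10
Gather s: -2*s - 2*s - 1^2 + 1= -4*s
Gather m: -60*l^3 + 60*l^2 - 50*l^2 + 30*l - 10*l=-60*l^3 + 10*l^2 + 20*l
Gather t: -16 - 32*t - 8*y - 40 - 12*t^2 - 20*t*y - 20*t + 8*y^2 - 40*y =-12*t^2 + t*(-20*y - 52) + 8*y^2 - 48*y - 56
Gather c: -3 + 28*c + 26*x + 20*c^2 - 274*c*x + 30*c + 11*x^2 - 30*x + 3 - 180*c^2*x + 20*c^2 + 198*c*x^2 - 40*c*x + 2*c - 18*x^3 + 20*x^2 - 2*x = c^2*(40 - 180*x) + c*(198*x^2 - 314*x + 60) - 18*x^3 + 31*x^2 - 6*x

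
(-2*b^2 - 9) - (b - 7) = -2*b^2 - b - 2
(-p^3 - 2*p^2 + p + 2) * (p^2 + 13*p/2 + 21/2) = -p^5 - 17*p^4/2 - 45*p^3/2 - 25*p^2/2 + 47*p/2 + 21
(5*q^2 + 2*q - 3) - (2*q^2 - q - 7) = 3*q^2 + 3*q + 4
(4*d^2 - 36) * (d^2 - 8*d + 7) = 4*d^4 - 32*d^3 - 8*d^2 + 288*d - 252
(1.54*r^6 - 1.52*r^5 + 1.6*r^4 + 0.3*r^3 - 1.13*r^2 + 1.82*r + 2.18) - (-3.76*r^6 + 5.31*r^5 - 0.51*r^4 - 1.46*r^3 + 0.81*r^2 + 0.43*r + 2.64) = 5.3*r^6 - 6.83*r^5 + 2.11*r^4 + 1.76*r^3 - 1.94*r^2 + 1.39*r - 0.46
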